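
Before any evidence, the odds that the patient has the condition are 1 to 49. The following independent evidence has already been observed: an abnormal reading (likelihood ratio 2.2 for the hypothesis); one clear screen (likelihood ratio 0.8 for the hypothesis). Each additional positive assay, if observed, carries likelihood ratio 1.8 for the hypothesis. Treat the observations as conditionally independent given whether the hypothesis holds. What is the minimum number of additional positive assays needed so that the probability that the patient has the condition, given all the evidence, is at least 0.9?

Prior odds = 1/49.
Combined Bayes factor of the evidence already in hand = 2.2 × 0.8 = 1.76.
Odds after that evidence = (1/49) × 1.76 = 44/1225.
Target odds = 0.9/0.1 = 9.
Need 1.8ⁿ ≥ 9 ÷ (44/1225) = 11025/44.
1.8⁹ = 387420489/1953125 falls short of 11025/44 but 1.8¹⁰ ≈357.047 reaches it, so n = 10.

10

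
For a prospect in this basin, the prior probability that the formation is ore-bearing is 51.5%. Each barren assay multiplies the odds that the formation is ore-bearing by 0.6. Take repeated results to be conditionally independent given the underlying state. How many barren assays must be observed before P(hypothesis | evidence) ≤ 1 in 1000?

Prior odds = 0.515/0.485 = 103/97.
Likelihood ratio per barren assay = 0.6.
Target odds: 0.001 ÷ 0.999 = 1/999.
Need (103/97) × 0.6ⁿ ≤ 1/999, i.e. 0.6ⁿ ≤ 97/102897.
0.6¹³ ≈0.00130607 is still above 97/102897 but 0.6¹⁴ ≈0.000783642 is at or below it, so n = 14.

14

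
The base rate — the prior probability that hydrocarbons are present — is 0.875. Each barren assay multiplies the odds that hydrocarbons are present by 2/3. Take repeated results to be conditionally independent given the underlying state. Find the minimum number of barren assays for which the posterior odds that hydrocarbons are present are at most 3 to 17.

Prior odds: 0.875 ÷ 0.125 = 7.
Likelihood ratio per barren assay = 2/3.
Target odds = 3/17.
Require (2/3)ⁿ ≤ 3/17 ÷ 7 = 3/119.
(2/3)⁹ = 512/19683 is still above 3/119 but (2/3)¹⁰ = 1024/59049 is at or below it, so n = 10.

10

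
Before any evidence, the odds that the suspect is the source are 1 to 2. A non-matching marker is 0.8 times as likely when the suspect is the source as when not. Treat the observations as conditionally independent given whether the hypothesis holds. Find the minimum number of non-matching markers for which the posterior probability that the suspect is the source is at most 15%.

Prior odds = 0.5.
Likelihood ratio per non-matching marker = 0.8.
Target odds: 0.15 ÷ 0.85 = 3/17.
Require 0.8ⁿ ≤ 3/17 ÷ 0.5 = 6/17.
0.8⁴ = 0.4096 is still above 6/17 but 0.8⁵ = 0.32768 is at or below it, so n = 5.

5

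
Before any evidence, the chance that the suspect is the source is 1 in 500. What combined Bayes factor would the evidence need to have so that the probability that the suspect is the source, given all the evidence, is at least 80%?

Prior odds = 0.002/0.998 = 1/499.
Target odds = 0.8/0.2 = 4.
Required Bayes factor = 4 ÷ (1/499) = 1996.

1996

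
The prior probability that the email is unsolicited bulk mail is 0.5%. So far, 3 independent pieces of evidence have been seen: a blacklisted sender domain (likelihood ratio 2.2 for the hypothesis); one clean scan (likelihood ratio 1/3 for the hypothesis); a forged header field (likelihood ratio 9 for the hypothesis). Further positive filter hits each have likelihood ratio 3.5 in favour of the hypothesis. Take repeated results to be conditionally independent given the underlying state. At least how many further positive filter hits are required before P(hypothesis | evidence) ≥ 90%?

Prior odds = 0.005/0.995 = 1/199.
Combined Bayes factor of the evidence already in hand = 2.2 × (1/3) × 9 = 6.6.
Odds after that evidence = (1/199) × 6.6 = 33/995.
Target odds = 0.9/0.1 = 9.
Need 3.5ⁿ ≥ 9 ÷ (33/995) = 2985/11.
3.5⁴ = 150.0625 falls short of 2985/11 but 3.5⁵ = 525.21875 reaches it, so n = 5.

5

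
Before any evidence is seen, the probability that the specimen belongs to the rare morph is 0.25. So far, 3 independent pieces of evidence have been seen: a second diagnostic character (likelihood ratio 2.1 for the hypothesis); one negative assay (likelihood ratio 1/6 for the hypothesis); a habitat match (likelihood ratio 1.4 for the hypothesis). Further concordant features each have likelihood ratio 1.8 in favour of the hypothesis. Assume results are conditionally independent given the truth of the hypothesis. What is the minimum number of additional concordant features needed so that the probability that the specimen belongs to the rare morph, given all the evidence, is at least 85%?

7

Prior odds = 0.25/0.75 = 1/3.
Combined Bayes factor of the evidence already in hand = 2.1 × (1/6) × 1.4 = 0.49.
Odds after that evidence = (1/3) × 0.49 = 49/300.
Target odds = 0.85/0.15 = 17/3.
Need 1.8ⁿ ≥ 17/3 ÷ (49/300) = 1700/49.
1.8⁶ = 531441/15625 falls short of 1700/49 but 1.8⁷ = 4782969/78125 reaches it, so n = 7.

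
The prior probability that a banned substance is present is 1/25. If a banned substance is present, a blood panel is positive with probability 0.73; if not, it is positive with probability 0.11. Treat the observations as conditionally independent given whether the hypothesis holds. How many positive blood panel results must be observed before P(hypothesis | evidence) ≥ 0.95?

4

Prior odds: 0.04 ÷ 0.96 = 1/24.
Likelihood ratio of a positive = 0.73/0.11 = 73/11.
Target posterior odds = 0.95/0.05 = 19.
Require (73/11)ⁿ ≥ 19 ÷ (1/24) = 456.
(73/11)³ = 389017/1331 falls short of 456 but (73/11)⁴ = 28398241/14641 reaches it, so n = 4.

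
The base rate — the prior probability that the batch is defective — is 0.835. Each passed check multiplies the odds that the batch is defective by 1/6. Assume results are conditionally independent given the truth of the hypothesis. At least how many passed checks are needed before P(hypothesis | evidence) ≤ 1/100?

4

Prior odds: 0.835 ÷ 0.165 = 167/33.
Likelihood ratio per passed check = 1/6.
Target odds: 0.01 ÷ 0.99 = 1/99.
Require (1/6)ⁿ ≤ 1/99 ÷ (167/33) = 1/501.
(1/6)³ = 1/216 is still above 1/501 but (1/6)⁴ = 1/1296 is at or below it, so n = 4.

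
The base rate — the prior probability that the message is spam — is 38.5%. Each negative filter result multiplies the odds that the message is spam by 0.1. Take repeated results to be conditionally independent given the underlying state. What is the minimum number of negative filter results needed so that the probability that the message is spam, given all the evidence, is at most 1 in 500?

Prior odds: 0.385 ÷ 0.615 = 77/123.
Likelihood ratio per negative filter result = 0.1.
Target odds: 0.002 ÷ 0.998 = 1/499.
Need (77/123) × 0.1ⁿ ≤ 1/499, i.e. 0.1ⁿ ≤ 123/38423.
0.1² = 0.01 is still above 123/38423 but 0.1³ = 0.001 is at or below it, so n = 3.

3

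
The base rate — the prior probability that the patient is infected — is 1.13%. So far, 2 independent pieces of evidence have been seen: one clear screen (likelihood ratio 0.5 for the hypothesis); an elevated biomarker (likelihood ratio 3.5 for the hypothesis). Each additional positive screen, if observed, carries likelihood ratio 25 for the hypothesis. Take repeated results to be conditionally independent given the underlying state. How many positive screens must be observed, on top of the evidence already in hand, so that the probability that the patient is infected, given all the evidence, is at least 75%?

Prior odds = 0.0113/0.9887 = 113/9887.
Combined Bayes factor of the evidence already in hand = 0.5 × 3.5 = 1.75.
Odds after that evidence = (113/9887) × 1.75 = 791/39548.
Target odds = 0.75/0.25 = 3.
Need 25ⁿ ≥ 3 ÷ (791/39548) = 118644/791.
25¹ = 25 falls short of 118644/791 but 25² = 625 reaches it, so n = 2.

2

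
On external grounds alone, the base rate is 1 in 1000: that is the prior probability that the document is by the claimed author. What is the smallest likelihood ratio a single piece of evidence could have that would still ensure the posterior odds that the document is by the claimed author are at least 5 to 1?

Prior odds = 0.001/0.999 = 1/999.
Target odds = 5.
Required Bayes factor = 5 ÷ (1/999) = 4995.

4995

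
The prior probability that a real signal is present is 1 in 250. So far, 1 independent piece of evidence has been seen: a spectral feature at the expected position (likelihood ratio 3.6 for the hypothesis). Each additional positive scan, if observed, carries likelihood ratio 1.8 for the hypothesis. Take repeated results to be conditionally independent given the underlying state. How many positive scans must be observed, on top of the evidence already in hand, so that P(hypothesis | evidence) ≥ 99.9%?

Prior odds = 0.004/0.996 = 1/249.
Bayes factor of the evidence already in hand = 3.6.
Odds after that evidence = (1/249) × 3.6 = 6/415.
Target odds = 0.999/0.001 = 999.
Need 1.8ⁿ ≥ 999 ÷ (6/415) = 69097.5.
1.8¹⁸ ≈39346.4 falls short of 69097.5 but 1.8¹⁹ ≈70823.5 reaches it, so n = 19.

19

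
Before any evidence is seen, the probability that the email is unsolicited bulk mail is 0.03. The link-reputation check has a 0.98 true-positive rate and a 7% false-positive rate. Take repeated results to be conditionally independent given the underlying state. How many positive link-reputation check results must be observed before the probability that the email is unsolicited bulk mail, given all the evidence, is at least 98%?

Prior odds: 0.03 ÷ 0.97 = 3/97.
Likelihood ratio of a positive result = 0.98/0.07 = 14.
Target posterior odds = 0.98/0.02 = 49.
Need (3/97) × 14ⁿ ≥ 49, i.e. 14ⁿ ≥ 4753/3.
14² = 196 falls short of 4753/3 but 14³ = 2744 reaches it, so n = 3.

3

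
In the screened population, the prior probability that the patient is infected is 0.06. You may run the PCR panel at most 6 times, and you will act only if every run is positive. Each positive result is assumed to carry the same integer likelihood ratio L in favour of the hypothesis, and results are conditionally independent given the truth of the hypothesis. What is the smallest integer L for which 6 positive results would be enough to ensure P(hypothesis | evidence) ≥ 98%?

Prior odds = 0.06/0.94 = 3/47.
Target odds = 0.98/0.02 = 49.
Need L⁶ ≥ 49 ÷ (3/47) = 2303/3.
3⁶ = 729 < 2303/3 ≤ 4096 = 4⁶, so L = 4.

4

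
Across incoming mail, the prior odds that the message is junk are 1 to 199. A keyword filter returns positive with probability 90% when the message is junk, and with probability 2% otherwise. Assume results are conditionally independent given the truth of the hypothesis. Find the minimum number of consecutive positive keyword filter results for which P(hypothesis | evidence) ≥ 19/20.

Prior odds = 1/199.
Likelihood ratio of a positive result = 0.9/0.02 = 45.
Target posterior odds = 0.95/0.05 = 19.
Require 45ⁿ ≥ 19 ÷ (1/199) = 3781.
45² = 2025 falls short of 3781 but 45³ = 91125 reaches it, so n = 3.

3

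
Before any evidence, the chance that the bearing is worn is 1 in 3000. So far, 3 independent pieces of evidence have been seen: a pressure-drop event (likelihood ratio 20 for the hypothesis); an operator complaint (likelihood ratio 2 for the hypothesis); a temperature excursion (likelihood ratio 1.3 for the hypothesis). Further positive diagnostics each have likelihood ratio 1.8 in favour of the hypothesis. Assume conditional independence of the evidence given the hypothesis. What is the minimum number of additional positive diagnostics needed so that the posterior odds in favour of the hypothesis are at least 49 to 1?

Prior odds = (1/3000)/(2999/3000) = 1/2999.
Combined Bayes factor of the evidence already in hand = 20 × 2 × 1.3 = 52.
Odds after that evidence = (1/2999) × 52 = 52/2999.
Target odds = 49.
Need 1.8ⁿ ≥ 49 ÷ (52/2999) = 146951/52.
1.8¹³ ≈2082.3 falls short of 146951/52 but 1.8¹⁴ ≈3748.13 reaches it, so n = 14.

14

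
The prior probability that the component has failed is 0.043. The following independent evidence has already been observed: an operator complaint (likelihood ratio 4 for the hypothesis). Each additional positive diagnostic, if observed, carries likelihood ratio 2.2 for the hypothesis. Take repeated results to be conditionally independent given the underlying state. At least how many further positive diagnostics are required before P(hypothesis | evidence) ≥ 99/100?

Prior odds = 0.043/0.957 = 43/957.
Bayes factor of the evidence already in hand = 4.
Odds after that evidence = (43/957) × 4 = 172/957.
Target odds = 0.99/0.01 = 99.
Need 2.2ⁿ ≥ 99 ÷ (172/957) = 94743/172.
2.2⁸ = 214358881/390625 falls short of 94743/172 but 2.2⁹ ≈1207.27 reaches it, so n = 9.

9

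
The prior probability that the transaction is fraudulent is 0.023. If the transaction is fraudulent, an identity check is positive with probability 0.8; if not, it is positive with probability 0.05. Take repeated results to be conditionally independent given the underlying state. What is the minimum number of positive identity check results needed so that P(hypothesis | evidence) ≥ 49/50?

Prior odds: 0.023 ÷ 0.977 = 23/977.
Likelihood ratio of a positive = 0.8/0.05 = 16.
Target posterior odds = 0.98/0.02 = 49.
Require 16ⁿ ≥ 49 ÷ (23/977) = 47873/23.
16² = 256 falls short of 47873/23 but 16³ = 4096 reaches it, so n = 3.

3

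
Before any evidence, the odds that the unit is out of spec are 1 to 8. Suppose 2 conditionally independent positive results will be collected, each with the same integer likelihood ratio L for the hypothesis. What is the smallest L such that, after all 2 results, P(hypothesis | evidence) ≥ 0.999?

Prior odds = 0.125.
Target odds = 0.999/0.001 = 999.
Need L² ≥ 999 ÷ 0.125 = 7992.
89² = 7921 < 7992 ≤ 8100 = 90², so L = 90.

90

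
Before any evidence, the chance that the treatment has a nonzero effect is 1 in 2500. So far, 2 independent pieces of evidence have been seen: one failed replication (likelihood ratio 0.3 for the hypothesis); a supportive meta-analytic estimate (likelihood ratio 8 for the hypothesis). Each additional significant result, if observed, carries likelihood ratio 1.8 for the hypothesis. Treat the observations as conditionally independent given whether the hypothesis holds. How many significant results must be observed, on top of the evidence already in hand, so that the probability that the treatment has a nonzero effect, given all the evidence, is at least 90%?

16

Prior odds = 0.0004/0.9996 = 1/2499.
Combined Bayes factor of the evidence already in hand = 0.3 × 8 = 2.4.
Odds after that evidence = (1/2499) × 2.4 = 4/4165.
Target odds = 0.9/0.1 = 9.
Need 1.8ⁿ ≥ 9 ÷ (4/4165) = 9371.25.
1.8¹⁵ ≈6746.64 falls short of 9371.25 but 1.8¹⁶ ≈12144 reaches it, so n = 16.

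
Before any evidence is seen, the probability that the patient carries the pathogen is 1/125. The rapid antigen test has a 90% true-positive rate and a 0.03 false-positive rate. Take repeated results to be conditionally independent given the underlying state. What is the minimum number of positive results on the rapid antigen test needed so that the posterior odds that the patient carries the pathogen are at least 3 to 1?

Prior odds = 0.008/0.992 = 1/124.
Likelihood ratio of a positive result = 0.9/0.03 = 30.
Target odds = 3.
Require 30ⁿ ≥ 3 ÷ (1/124) = 372.
30¹ = 30 falls short of 372 but 30² = 900 reaches it, so n = 2.

2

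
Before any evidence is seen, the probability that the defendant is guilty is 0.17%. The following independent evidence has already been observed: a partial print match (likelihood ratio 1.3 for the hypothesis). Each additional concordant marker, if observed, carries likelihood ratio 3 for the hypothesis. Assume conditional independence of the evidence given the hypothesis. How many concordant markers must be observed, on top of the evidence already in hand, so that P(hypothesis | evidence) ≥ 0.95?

Prior odds = 0.0017/0.9983 = 17/9983.
Bayes factor of the evidence already in hand = 1.3.
Odds after that evidence = (17/9983) × 1.3 = 221/99830.
Target odds = 0.95/0.05 = 19.
Need 3ⁿ ≥ 19 ÷ (221/99830) = 1896770/221.
3⁸ = 6561 falls short of 1896770/221 but 3⁹ = 19683 reaches it, so n = 9.

9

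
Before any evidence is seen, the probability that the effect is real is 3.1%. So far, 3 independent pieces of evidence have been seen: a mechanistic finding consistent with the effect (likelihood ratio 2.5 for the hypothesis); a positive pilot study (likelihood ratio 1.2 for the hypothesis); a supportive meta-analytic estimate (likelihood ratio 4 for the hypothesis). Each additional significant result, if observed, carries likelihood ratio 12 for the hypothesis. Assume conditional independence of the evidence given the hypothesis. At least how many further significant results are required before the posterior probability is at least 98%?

2

Prior odds = 0.031/0.969 = 31/969.
Combined Bayes factor of the evidence already in hand = 2.5 × 1.2 × 4 = 12.
Odds after that evidence = (31/969) × 12 = 124/323.
Target odds = 0.98/0.02 = 49.
Need 12ⁿ ≥ 49 ÷ (124/323) = 15827/124.
12¹ = 12 falls short of 15827/124 but 12² = 144 reaches it, so n = 2.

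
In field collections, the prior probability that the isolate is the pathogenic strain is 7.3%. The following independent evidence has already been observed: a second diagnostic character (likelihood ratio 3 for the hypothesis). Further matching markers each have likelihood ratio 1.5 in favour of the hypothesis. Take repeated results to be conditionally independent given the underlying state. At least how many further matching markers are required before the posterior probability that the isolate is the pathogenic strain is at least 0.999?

21

Prior odds = 0.073/0.927 = 73/927.
Bayes factor of the evidence already in hand = 3.
Odds after that evidence = (73/927) × 3 = 73/309.
Target odds = 0.999/0.001 = 999.
Need 1.5ⁿ ≥ 999 ÷ (73/309) = 308691/73.
1.5²⁰ ≈3325.26 falls short of 308691/73 but 1.5²¹ ≈4987.89 reaches it, so n = 21.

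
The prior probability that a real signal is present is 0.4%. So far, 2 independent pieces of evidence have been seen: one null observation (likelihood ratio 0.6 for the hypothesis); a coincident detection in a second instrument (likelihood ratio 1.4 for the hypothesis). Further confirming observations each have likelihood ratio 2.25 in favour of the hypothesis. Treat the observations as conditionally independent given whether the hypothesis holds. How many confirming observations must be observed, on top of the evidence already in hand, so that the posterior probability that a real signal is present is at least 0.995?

Prior odds = 0.004/0.996 = 1/249.
Combined Bayes factor of the evidence already in hand = 0.6 × 1.4 = 0.84.
Odds after that evidence = (1/249) × 0.84 = 7/2075.
Target odds = 0.995/0.005 = 199.
Need 2.25ⁿ ≥ 199 ÷ (7/2075) = 412925/7.
2.25¹³ ≈37876.8 falls short of 412925/7 but 2.25¹⁴ ≈85222.7 reaches it, so n = 14.

14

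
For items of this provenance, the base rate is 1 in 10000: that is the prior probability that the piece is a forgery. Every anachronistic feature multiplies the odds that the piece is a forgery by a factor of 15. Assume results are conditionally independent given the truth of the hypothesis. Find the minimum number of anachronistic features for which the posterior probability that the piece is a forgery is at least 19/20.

Prior odds: 0.0001 ÷ 0.9999 = 1/9999.
Likelihood ratio per anachronistic feature = 15.
Target odds: 0.95 ÷ 0.05 = 19.
Need (1/9999) × 15ⁿ ≥ 19, i.e. 15ⁿ ≥ 189981.
15⁴ = 50625 falls short of 189981 but 15⁵ = 759375 reaches it, so n = 5.

5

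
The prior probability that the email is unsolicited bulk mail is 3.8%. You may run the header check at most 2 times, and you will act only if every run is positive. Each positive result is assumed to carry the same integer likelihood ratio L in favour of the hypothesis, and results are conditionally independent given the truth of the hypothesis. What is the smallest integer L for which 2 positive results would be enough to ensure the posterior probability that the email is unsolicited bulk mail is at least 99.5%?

Prior odds = 0.038/0.962 = 19/481.
Target odds = 0.995/0.005 = 199.
Need L² ≥ 199 ÷ (19/481) = 95719/19.
70² = 4900 < 95719/19 ≤ 5041 = 71², so L = 71.

71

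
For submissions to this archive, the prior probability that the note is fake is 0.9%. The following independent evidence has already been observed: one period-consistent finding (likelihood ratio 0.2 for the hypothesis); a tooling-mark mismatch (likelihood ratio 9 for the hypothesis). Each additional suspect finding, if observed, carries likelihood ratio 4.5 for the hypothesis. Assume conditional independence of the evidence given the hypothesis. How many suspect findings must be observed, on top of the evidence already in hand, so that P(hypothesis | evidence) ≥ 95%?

5

Prior odds = 0.009/0.991 = 9/991.
Combined Bayes factor of the evidence already in hand = 0.2 × 9 = 1.8.
Odds after that evidence = (9/991) × 1.8 = 81/4955.
Target odds = 0.95/0.05 = 19.
Need 4.5ⁿ ≥ 19 ÷ (81/4955) = 94145/81.
4.5⁴ = 410.0625 falls short of 94145/81 but 4.5⁵ = 1845.28125 reaches it, so n = 5.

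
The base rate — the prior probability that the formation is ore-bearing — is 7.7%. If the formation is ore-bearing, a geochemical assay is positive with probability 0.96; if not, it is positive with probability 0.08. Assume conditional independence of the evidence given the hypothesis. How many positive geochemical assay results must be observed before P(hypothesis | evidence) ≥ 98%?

Prior odds = 0.077/0.923 = 77/923.
Likelihood ratio of a positive = 0.96/0.08 = 12.
Target posterior odds = 0.98/0.02 = 49.
Require 12ⁿ ≥ 49 ÷ (77/923) = 6461/11.
12² = 144 falls short of 6461/11 but 12³ = 1728 reaches it, so n = 3.

3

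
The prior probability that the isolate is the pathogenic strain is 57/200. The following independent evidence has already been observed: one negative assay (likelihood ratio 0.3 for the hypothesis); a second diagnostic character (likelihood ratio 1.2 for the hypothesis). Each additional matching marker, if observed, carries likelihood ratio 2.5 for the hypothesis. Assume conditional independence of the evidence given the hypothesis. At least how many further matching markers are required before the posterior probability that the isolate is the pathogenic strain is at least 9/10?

Prior odds = 0.285/0.715 = 57/143.
Combined Bayes factor of the evidence already in hand = 0.3 × 1.2 = 0.36.
Odds after that evidence = (57/143) × 0.36 = 513/3575.
Target odds = 0.9/0.1 = 9.
Need 2.5ⁿ ≥ 9 ÷ (513/3575) = 3575/57.
2.5⁴ = 39.0625 falls short of 3575/57 but 2.5⁵ = 97.65625 reaches it, so n = 5.

5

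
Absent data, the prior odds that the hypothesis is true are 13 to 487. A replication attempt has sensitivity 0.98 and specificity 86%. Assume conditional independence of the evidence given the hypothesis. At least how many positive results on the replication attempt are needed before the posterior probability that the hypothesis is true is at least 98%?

4

Prior odds = 13/487.
False-positive rate = 1 − 0.86 = 0.14; likelihood ratio of a positive = 0.98/0.14 = 7.
Target posterior odds = 0.98/0.02 = 49.
Require 7ⁿ ≥ 49 ÷ (13/487) = 23863/13.
7³ = 343 falls short of 23863/13 but 7⁴ = 2401 reaches it, so n = 4.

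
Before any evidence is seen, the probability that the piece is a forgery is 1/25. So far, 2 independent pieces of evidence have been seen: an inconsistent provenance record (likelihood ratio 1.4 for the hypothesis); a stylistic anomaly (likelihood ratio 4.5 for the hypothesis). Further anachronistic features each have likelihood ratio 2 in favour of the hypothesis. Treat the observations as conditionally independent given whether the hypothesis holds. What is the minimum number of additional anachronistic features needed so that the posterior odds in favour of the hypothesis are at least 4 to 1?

4

Prior odds = 0.04/0.96 = 1/24.
Combined Bayes factor of the evidence already in hand = 1.4 × 4.5 = 6.3.
Odds after that evidence = (1/24) × 6.3 = 0.2625.
Target odds = 4.
Need 2ⁿ ≥ 4 ÷ 0.2625 = 320/21.
2³ = 8 falls short of 320/21 but 2⁴ = 16 reaches it, so n = 4.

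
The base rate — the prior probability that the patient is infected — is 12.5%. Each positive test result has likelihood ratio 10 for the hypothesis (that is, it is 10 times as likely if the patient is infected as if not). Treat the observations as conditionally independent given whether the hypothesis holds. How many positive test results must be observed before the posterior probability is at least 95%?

3

Prior odds = 0.125/0.875 = 1/7.
Likelihood ratio per positive test result = 10.
Target odds: 0.95 ÷ 0.05 = 19.
Need (1/7) × 10ⁿ ≥ 19, i.e. 10ⁿ ≥ 133.
10² = 100 falls short of 133 but 10³ = 1000 reaches it, so n = 3.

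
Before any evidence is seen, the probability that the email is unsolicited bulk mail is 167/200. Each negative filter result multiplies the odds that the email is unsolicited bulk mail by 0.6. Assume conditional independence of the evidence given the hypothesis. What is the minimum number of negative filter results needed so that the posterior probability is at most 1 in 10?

8

Prior odds = 0.835/0.165 = 167/33.
Likelihood ratio per negative filter result = 0.6.
Target odds: 0.1 ÷ 0.9 = 1/9.
Need (167/33) × 0.6ⁿ ≤ 1/9, i.e. 0.6ⁿ ≤ 11/501.
0.6⁷ = 2187/78125 is still above 11/501 but 0.6⁸ = 6561/390625 is at or below it, so n = 8.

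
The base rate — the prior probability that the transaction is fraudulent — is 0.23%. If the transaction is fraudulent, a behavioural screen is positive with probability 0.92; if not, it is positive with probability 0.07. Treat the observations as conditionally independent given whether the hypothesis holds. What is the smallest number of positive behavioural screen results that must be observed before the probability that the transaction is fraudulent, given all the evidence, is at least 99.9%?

Prior odds = 0.0023/0.9977 = 23/9977.
Likelihood ratio of a positive = 0.92/0.07 = 92/7.
Target posterior odds = 0.999/0.001 = 999.
Require (92/7)ⁿ ≥ 999 ÷ (23/9977) = 9967023/23.
(92/7)⁵ ≈392147 falls short of 9967023/23 but (92/7)⁶ ≈5.15393e+06 reaches it, so n = 6.

6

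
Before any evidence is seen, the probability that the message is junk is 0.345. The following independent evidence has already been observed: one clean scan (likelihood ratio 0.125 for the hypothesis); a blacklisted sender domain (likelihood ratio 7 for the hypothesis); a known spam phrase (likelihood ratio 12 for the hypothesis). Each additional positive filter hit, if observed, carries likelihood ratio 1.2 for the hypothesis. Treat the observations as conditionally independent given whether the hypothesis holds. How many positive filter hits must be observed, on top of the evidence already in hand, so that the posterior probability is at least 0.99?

Prior odds = 0.345/0.655 = 69/131.
Combined Bayes factor of the evidence already in hand = 0.125 × 7 × 12 = 10.5.
Odds after that evidence = (69/131) × 10.5 = 1449/262.
Target odds = 0.99/0.01 = 99.
Need 1.2ⁿ ≥ 99 ÷ (1449/262) = 2882/161.
1.2¹⁵ ≈15.407 falls short of 2882/161 but 1.2¹⁶ ≈18.4884 reaches it, so n = 16.

16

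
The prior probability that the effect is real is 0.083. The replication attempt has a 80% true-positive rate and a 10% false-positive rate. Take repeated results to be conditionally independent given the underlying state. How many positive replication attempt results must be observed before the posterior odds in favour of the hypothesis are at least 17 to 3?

Prior odds: 0.083 ÷ 0.917 = 83/917.
Likelihood ratio of a positive result = 0.8/0.1 = 8.
Target odds = 17/3.
Require 8ⁿ ≥ 17/3 ÷ (83/917) = 15589/249.
8¹ = 8 falls short of 15589/249 but 8² = 64 reaches it, so n = 2.

2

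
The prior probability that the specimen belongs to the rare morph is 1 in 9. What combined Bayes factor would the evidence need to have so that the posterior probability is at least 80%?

Prior odds = (1/9)/(8/9) = 0.125.
Target odds = 0.8/0.2 = 4.
Required Bayes factor = 4 ÷ 0.125 = 32.

32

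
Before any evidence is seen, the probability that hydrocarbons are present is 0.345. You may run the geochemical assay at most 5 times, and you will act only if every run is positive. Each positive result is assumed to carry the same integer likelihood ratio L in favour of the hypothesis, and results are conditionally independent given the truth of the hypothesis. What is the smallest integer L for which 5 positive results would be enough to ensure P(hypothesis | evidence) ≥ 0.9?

2

Prior odds = 0.345/0.655 = 69/131.
Target odds = 0.9/0.1 = 9.
Need L⁵ ≥ 9 ÷ (69/131) = 393/23.
1⁵ = 1 < 393/23 ≤ 32 = 2⁵, so L = 2.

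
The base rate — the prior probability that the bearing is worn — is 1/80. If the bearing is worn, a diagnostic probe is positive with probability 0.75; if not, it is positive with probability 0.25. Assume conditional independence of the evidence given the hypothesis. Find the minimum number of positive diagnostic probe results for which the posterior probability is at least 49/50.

Prior odds: 0.0125 ÷ 0.9875 = 1/79.
Likelihood ratio of a positive = 0.75/0.25 = 3.
Target posterior odds = 0.98/0.02 = 49.
Need (1/79) × 3ⁿ ≥ 49, i.e. 3ⁿ ≥ 3871.
3⁷ = 2187 falls short of 3871 but 3⁸ = 6561 reaches it, so n = 8.

8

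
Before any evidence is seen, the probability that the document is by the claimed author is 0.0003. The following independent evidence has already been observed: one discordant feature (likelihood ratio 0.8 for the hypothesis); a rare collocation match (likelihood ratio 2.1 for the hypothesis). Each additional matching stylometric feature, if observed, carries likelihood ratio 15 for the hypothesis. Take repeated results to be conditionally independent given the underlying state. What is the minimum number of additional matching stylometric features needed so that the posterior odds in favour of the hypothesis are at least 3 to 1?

Prior odds = 0.0003/0.9997 = 3/9997.
Combined Bayes factor of the evidence already in hand = 0.8 × 2.1 = 1.68.
Odds after that evidence = (3/9997) × 1.68 = 126/249925.
Target odds = 3.
Need 15ⁿ ≥ 3 ÷ (126/249925) = 249925/42.
15³ = 3375 falls short of 249925/42 but 15⁴ = 50625 reaches it, so n = 4.

4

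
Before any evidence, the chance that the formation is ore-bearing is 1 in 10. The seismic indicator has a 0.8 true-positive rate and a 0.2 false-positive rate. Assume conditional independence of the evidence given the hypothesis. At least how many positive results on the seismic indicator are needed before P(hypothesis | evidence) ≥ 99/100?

5

Prior odds = 0.1/0.9 = 1/9.
Likelihood ratio of a positive result = 0.8/0.2 = 4.
Target odds: 0.99 ÷ 0.01 = 99.
Require 4ⁿ ≥ 99 ÷ (1/9) = 891.
4⁴ = 256 falls short of 891 but 4⁵ = 1024 reaches it, so n = 5.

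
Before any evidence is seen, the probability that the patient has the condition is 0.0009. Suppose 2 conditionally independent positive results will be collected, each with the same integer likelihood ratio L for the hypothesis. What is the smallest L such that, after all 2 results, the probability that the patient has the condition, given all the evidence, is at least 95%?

146

Prior odds = 0.0009/0.9991 = 9/9991.
Target odds = 0.95/0.05 = 19.
Need L² ≥ 19 ÷ (9/9991) = 189829/9.
145² = 21025 < 189829/9 ≤ 21316 = 146², so L = 146.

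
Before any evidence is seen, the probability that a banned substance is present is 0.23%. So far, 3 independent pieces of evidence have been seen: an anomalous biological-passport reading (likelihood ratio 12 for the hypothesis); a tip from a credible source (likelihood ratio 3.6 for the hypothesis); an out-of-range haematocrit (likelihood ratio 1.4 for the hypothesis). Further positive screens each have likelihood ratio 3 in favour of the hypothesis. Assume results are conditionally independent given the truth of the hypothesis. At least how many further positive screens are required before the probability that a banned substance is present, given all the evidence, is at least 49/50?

6

Prior odds = 0.0023/0.9977 = 23/9977.
Combined Bayes factor of the evidence already in hand = 12 × 3.6 × 1.4 = 60.48.
Odds after that evidence = (23/9977) × 60.48 = 34776/249425.
Target odds = 0.98/0.02 = 49.
Need 3ⁿ ≥ 49 ÷ (34776/249425) = 1745975/4968.
3⁵ = 243 falls short of 1745975/4968 but 3⁶ = 729 reaches it, so n = 6.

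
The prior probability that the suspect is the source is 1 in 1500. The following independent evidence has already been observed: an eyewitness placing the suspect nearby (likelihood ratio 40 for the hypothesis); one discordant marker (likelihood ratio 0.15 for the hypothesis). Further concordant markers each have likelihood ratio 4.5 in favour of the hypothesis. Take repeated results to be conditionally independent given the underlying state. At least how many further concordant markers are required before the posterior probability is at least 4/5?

5

Prior odds = (1/1500)/(1499/1500) = 1/1499.
Combined Bayes factor of the evidence already in hand = 40 × 0.15 = 6.
Odds after that evidence = (1/1499) × 6 = 6/1499.
Target odds = 0.8/0.2 = 4.
Need 4.5ⁿ ≥ 4 ÷ (6/1499) = 2998/3.
4.5⁴ = 410.0625 falls short of 2998/3 but 4.5⁵ = 1845.28125 reaches it, so n = 5.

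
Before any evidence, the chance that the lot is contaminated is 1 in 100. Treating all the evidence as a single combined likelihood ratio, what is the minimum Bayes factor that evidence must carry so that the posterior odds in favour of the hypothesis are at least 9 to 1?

Prior odds = 0.01/0.99 = 1/99.
Target odds = 9.
Required Bayes factor = 9 ÷ (1/99) = 891.

891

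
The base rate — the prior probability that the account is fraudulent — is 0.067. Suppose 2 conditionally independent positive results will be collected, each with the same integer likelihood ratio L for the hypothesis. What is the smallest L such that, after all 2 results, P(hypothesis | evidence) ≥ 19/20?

17

Prior odds = 0.067/0.933 = 67/933.
Target odds = 0.95/0.05 = 19.
Need L² ≥ 19 ÷ (67/933) = 17727/67.
16² = 256 < 17727/67 ≤ 289 = 17², so L = 17.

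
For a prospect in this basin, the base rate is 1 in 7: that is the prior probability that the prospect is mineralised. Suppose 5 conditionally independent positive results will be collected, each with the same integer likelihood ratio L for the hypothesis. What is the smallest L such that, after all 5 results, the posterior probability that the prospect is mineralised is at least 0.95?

Prior odds = (1/7)/(6/7) = 1/6.
Target odds = 0.95/0.05 = 19.
Need L⁵ ≥ 19 ÷ (1/6) = 114.
2⁵ = 32 < 114 ≤ 243 = 3⁵, so L = 3.

3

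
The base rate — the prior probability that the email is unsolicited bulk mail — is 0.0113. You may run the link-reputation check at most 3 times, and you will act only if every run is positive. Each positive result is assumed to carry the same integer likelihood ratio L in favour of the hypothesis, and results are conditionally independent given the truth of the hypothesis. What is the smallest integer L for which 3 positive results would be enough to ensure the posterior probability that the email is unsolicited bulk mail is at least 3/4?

7

Prior odds = 0.0113/0.9887 = 113/9887.
Target odds = 0.75/0.25 = 3.
Need L³ ≥ 3 ÷ (113/9887) = 29661/113.
6³ = 216 < 29661/113 ≤ 343 = 7³, so L = 7.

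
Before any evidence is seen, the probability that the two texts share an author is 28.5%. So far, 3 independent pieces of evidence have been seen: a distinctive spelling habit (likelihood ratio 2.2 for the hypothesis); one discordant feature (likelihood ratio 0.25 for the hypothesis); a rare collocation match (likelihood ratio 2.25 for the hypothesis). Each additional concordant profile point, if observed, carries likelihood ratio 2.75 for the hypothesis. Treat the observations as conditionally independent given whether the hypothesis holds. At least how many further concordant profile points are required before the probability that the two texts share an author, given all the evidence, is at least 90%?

3

Prior odds = 0.285/0.715 = 57/143.
Combined Bayes factor of the evidence already in hand = 2.2 × 0.25 × 2.25 = 1.2375.
Odds after that evidence = (57/143) × 1.2375 = 513/1040.
Target odds = 0.9/0.1 = 9.
Need 2.75ⁿ ≥ 9 ÷ (513/1040) = 1040/57.
2.75² = 7.5625 falls short of 1040/57 but 2.75³ = 20.796875 reaches it, so n = 3.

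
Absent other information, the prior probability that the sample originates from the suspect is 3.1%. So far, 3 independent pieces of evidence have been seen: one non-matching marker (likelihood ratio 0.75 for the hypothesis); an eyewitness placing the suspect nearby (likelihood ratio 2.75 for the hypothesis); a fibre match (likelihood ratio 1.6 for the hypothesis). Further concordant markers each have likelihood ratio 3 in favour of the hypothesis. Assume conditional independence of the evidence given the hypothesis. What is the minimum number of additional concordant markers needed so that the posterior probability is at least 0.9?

5

Prior odds = 0.031/0.969 = 31/969.
Combined Bayes factor of the evidence already in hand = 0.75 × 2.75 × 1.6 = 3.3.
Odds after that evidence = (31/969) × 3.3 = 341/3230.
Target odds = 0.9/0.1 = 9.
Need 3ⁿ ≥ 9 ÷ (341/3230) = 29070/341.
3⁴ = 81 falls short of 29070/341 but 3⁵ = 243 reaches it, so n = 5.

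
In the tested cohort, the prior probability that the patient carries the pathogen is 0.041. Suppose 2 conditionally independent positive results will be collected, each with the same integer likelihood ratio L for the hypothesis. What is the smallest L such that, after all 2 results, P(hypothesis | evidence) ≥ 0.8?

Prior odds = 0.041/0.959 = 41/959.
Target odds = 0.8/0.2 = 4.
Need L² ≥ 4 ÷ (41/959) = 3836/41.
9² = 81 < 3836/41 ≤ 100 = 10², so L = 10.

10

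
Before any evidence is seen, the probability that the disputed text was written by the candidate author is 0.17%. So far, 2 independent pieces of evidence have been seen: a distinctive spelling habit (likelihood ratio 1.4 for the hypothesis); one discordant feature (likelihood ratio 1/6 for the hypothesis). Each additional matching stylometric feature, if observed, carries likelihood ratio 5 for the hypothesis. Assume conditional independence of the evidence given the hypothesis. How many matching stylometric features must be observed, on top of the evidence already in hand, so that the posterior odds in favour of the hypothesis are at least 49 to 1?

Prior odds = 0.0017/0.9983 = 17/9983.
Combined Bayes factor of the evidence already in hand = 1.4 × (1/6) = 7/30.
Odds after that evidence = (17/9983) × 7/30 = 119/299490.
Target odds = 49.
Need 5ⁿ ≥ 49 ÷ (119/299490) = 2096430/17.
5⁷ = 78125 falls short of 2096430/17 but 5⁸ = 390625 reaches it, so n = 8.

8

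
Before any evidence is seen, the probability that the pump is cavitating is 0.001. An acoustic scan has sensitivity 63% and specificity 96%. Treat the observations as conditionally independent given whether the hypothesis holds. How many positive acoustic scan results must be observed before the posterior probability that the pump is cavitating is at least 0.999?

6

Prior odds = 0.001/0.999 = 1/999.
False-positive rate = 1 − 0.96 = 0.04; likelihood ratio of a positive = 0.63/0.04 = 15.75.
Target odds: 0.999 ÷ 0.001 = 999.
Require 15.75ⁿ ≥ 999 ÷ (1/999) = 998001.
15.75⁵ = 992436543/1024 falls short of 998001 but 15.75⁶ ≈1.52645e+07 reaches it, so n = 6.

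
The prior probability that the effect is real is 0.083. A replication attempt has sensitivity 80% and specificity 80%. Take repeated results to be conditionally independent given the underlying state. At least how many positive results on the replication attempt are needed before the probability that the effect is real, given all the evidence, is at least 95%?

Prior odds: 0.083 ÷ 0.917 = 83/917.
False-positive rate = 1 − 0.8 = 0.2; likelihood ratio of a positive = 0.8/0.2 = 4.
Target odds: 0.95 ÷ 0.05 = 19.
Need (83/917) × 4ⁿ ≥ 19, i.e. 4ⁿ ≥ 17423/83.
4³ = 64 falls short of 17423/83 but 4⁴ = 256 reaches it, so n = 4.

4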